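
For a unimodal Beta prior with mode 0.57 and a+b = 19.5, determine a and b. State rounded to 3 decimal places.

For a,b>1 the mode is (a−1)/(a+b−2), so a = mode·(κ−2)+1 = 0.57×17.5+1 = 10.975.
And b = (1−mode)·(κ−2)+1 = 0.43×17.5+1 = 8.525.

a = 10.975, b = 8.525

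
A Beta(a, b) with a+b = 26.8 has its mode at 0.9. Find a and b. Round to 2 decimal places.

Mode = (a−1)/(κ−2) with κ = a+b, so a−1 = 0.9·24.8 = 22.32.
a = 23.32; b = κ − a = 3.48.

a = 23.32, b = 3.48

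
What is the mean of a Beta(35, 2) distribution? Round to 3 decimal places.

0.946

E[X] = α/(α+β) = 35/37 = 0.946.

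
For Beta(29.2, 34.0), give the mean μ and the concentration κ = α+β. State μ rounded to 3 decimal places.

κ = α+β = 29.2+34.0 = 63.2; μ = α/κ = 29.2/63.2 = 0.462.

μ = 0.462, κ = 63.2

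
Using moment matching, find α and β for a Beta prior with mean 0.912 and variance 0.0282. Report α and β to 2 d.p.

α = 1.68, β = 0.16

By moment matching, α+β = μ(1−μ)/σ² − 1 = (0.912·0.088)/0.0282 − 1 = 2.8460 − 1 = 1.8460.
Since α/(α+β) = μ, α = 0.912·1.8460 = 1.68 and β = 0.088·1.8460 = 0.16.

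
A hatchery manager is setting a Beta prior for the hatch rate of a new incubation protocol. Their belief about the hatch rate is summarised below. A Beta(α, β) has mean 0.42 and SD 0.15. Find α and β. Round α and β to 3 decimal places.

First σ² = 0.0225. Setting α = μn, β = (1−μ)n with n = α+β,
μ(1−μ)/(n+1) = 0.0225 ⇒ n+1 = 0.2436/0.0225 = 10.8267 ⇒ n = 9.8267.
Hence α = 0.42×9.8267 = 4.127, β = 0.58×9.8267 = 5.699.

α = 4.127, β = 5.699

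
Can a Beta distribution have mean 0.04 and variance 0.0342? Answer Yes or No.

For any Beta, Var(X) < E[X]·(1−E[X]).
Here μ(1−μ) = 0.04×0.96 = 0.0384, and 0.0342 < 0.0384.

Yes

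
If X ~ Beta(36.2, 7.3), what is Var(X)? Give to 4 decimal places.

0.0031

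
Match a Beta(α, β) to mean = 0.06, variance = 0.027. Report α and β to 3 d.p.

Write ν = α+β; then α = μν and Var = μ(1−μ)/(ν+1).
ν = μ(1−μ)/Var − 1 = 0.0564/0.027 − 1 = 1.0889.
α = 0.06·1.0889 = 0.065, β = 0.94·1.0889 = 1.024.

α = 0.065, β = 1.024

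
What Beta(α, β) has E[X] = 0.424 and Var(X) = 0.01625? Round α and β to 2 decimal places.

Write ν = α+β; then α = μν and Var = μ(1−μ)/(ν+1).
ν = μ(1−μ)/Var − 1 = 0.244224/0.01625 − 1 = 14.0292.
α = 0.424·14.0292 = 5.95, β = 0.576·14.0292 = 8.08.

α = 5.95, β = 8.08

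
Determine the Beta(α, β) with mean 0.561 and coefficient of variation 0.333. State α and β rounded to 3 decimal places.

σ = CV·μ = 0.333×0.561 = 0.18681, so σ² = 0.034899.
s+1 = μ(1−μ)/σ² = 0.246279/0.034899 = 7.0569, so s = α+β = 6.0569.
α = μs = 3.398, β = (1−μ)s = 2.659.

α = 3.398, β = 2.659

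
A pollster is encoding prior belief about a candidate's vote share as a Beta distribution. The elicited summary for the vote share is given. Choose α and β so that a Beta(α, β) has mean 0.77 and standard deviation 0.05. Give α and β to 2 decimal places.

Variance = 0.05² = 0.0025. The moment-matching identity α+β = μ(1−μ)/Var − 1 gives
α+β = 0.1771/0.0025 − 1 = 69.8400, so α = μ·69.8400 = 53.78 and β = (1−μ)·69.8400 = 16.06.

α = 53.78, β = 16.06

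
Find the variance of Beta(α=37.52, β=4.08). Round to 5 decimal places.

0.00208

μ = 37.52/41.60 = 0.901923; Var = μ(1−μ)/(α+β+1) = 0.0884578/42.60 = 0.00208.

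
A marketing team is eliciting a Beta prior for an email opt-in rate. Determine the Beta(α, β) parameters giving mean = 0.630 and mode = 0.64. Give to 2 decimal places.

With s = α+β: μ = α/s and mode = (α−1)/(s−2). Eliminating α = μs,
μs − 1 = m(s−2) ⇒ s(μ−m) = 1−2m ⇒ s = -0.28/-0.010 = 28.0000.
So α = μs = 17.64, β = (1−μ)s = 10.36.

α = 17.64, β = 10.36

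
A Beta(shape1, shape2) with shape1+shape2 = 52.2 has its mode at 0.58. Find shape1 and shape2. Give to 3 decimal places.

shape1 = 30.116, shape2 = 22.084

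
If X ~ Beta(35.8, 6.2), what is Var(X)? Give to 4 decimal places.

0.0029

μ = 35.8/42.0 = 0.852381; Var = μ(1−μ)/(α+β+1) = 0.1258277/43.0 = 0.0029.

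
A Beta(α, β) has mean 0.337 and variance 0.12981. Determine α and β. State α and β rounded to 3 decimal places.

α = 0.243, β = 0.478

Write ν = α+β; then α = μν and Var = μ(1−μ)/(ν+1).
ν = μ(1−μ)/Var − 1 = 0.223431/0.12981 − 1 = 0.7212.
α = 0.337·0.7212 = 0.243, β = 0.663·0.7212 = 0.478.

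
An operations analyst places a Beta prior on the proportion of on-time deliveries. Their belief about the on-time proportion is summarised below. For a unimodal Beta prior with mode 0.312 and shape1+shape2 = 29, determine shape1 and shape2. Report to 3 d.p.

shape1 = 9.424, shape2 = 19.576

For shape1,shape2>1 the mode is (shape1−1)/(shape1+shape2−2), so shape1 = mode·(κ−2)+1 = 0.312×27+1 = 9.424.
And shape2 = (1−mode)·(κ−2)+1 = 0.688×27+1 = 19.576.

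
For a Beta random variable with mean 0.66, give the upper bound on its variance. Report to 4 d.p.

0.2244

Var = μ(1−μ)/(α+β+1), which approaches μ(1−μ) as α+β → 0.
So the supremum is μ(1−μ) = 0.66×0.34 = 0.2244.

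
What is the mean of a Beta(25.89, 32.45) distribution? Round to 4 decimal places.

0.4438

The Beta mean is α/(α+β) = 25.89/(25.89+32.45) = 0.4438.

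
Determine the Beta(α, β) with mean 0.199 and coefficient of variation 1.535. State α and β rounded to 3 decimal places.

α = 0.141, β = 0.567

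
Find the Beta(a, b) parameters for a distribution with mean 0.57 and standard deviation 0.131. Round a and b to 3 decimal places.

a = 7.571, b = 5.711

First σ² = 0.017161. Setting a = μn, b = (1−μ)n with n = a+b,
μ(1−μ)/(n+1) = 0.017161 ⇒ n+1 = 0.2451/0.017161 = 14.2824 ⇒ n = 13.2824.
Hence a = 0.57×13.2824 = 7.571, b = 0.43×13.2824 = 5.711.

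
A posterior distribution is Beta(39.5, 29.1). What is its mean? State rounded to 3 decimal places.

The Beta mean is α/(α+β) = 39.5/(39.5+29.1) = 0.576.

0.576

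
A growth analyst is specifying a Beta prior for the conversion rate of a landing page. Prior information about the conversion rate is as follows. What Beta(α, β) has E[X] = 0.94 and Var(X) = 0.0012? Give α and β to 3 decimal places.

α = 43.240, β = 2.760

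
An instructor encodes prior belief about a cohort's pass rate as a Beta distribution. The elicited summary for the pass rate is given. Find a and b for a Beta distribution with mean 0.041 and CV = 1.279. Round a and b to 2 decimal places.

a = 0.55, b = 12.75

Var = (CV·μ)² = (1.279×0.041)² = 0.002750.
a+b = μ(1−μ)/Var − 1 = 0.039319/0.002750 − 1 = 13.2986.
Thus a = 0.041·13.2986 = 0.55 and b = 0.959·13.2986 = 12.75.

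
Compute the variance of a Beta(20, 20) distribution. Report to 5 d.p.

μ = 20/40 = 0.500000; Var = μ(1−μ)/(α+β+1) = 0.2500000/41 = 0.00610.

0.00610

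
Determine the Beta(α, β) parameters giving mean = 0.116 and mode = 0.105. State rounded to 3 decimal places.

Let s = α+β. Mean gives α = μs = 0.116s; mode gives (α−1)/(s−2) = 0.105.
Substituting: 0.116s − 1 = 0.105(s−2) = 0.105s − 0.210, so 0.011s = 0.790 and s = 71.8182.
Then α = 0.116×71.8182 = 8.331 and β = s−α = 63.487.

α = 8.331, β = 63.487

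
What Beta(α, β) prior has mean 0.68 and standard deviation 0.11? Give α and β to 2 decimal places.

α = 11.55, β = 5.43

σ² = 0.11² = 0.0121.
With s = α+β, Var = μ(1−μ)/(s+1), so s+1 = (0.68×0.32)/0.0121 = 17.9835 and s = 16.9835.
α = μs = 11.55, β = (1−μ)s = 5.43.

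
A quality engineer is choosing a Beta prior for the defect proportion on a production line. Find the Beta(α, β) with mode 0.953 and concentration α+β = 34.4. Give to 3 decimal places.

α = 31.877, β = 2.523

Mode = (α−1)/(κ−2) with κ = α+β, so α−1 = 0.953·32.4 = 30.877.
α = 31.877; β = κ − α = 2.523.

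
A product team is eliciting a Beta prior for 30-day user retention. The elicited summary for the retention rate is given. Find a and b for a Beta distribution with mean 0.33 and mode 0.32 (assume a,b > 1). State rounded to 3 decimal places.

a = 11.880, b = 24.120

With s = a+b: μ = a/s and mode = (a−1)/(s−2). Eliminating a = μs,
μs − 1 = m(s−2) ⇒ s(μ−m) = 1−2m ⇒ s = 0.36/0.01 = 36.0000.
So a = μs = 11.880, b = (1−μ)s = 24.120.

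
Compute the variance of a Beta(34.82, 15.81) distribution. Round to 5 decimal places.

μ = 34.82/50.63 = 0.687735; Var = μ(1−μ)/(α+β+1) = 0.2147557/51.63 = 0.00416.

0.00416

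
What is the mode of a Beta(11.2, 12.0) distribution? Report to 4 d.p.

0.4811

With α,β > 1, mode = (α−1)/(α+β−2) = 10.2/21.2 = 0.4811.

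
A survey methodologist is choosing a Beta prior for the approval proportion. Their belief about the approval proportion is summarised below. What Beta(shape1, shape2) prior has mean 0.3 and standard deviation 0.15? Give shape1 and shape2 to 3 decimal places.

Variance = 0.15² = 0.0225. The moment-matching identity shape1+shape2 = μ(1−μ)/Var − 1 gives
shape1+shape2 = 0.21/0.0225 − 1 = 8.3333, so shape1 = μ·8.3333 = 2.500 and shape2 = (1−μ)·8.3333 = 5.833.

shape1 = 2.500, shape2 = 5.833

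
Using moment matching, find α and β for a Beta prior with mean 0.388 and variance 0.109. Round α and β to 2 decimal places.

α = 0.46, β = 0.72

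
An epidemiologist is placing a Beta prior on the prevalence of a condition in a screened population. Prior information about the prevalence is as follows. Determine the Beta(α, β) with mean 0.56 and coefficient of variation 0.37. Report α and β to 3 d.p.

Var = (CV·μ)² = (0.37×0.56)² = 0.042932.
α+β = μ(1−μ)/Var − 1 = 0.2464/0.042932 − 1 = 4.7393.
Thus α = 0.56·4.7393 = 2.654 and β = 0.44·4.7393 = 2.085.

α = 2.654, β = 2.085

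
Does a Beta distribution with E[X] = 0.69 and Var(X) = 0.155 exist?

The Beta variance bound is σ² < μ(1−μ).
Here μ(1−μ) = 0.69×0.31 = 0.2139, and 0.155 < 0.2139.

Yes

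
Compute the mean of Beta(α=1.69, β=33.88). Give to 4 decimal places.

E[X] = α/(α+β) = 1.69/35.57 = 0.0475.

0.0475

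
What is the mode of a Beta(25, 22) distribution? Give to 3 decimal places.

0.533

With α,β > 1, mode = (α−1)/(α+β−2) = 24/45 = 0.533.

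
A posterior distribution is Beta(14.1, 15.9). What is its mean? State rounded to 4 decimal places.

E[X] = α/(α+β) = 14.1/30.0 = 0.4700.

0.4700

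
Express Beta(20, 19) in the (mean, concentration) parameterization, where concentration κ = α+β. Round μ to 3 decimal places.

μ = 0.513, κ = 39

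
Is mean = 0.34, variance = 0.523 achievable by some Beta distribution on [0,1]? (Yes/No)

For any Beta, Var(X) < E[X]·(1−E[X]).
Here μ(1−μ) = 0.34×0.66 = 0.2244, and 0.523 ≥ 0.2244.

No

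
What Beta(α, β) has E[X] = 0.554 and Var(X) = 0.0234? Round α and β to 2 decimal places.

α = 5.30, β = 4.26

Let s = α+β. The Beta variance is μ(1−μ)/(s+1).
So s+1 = μ(1−μ)/σ² = (0.554×0.446)/0.0234 = 0.247084/0.0234 = 10.5591, giving s = 9.5591.
Then α = μs = 0.554×9.5591 = 5.30 and β = (1−μ)s = 0.446×9.5591 = 4.26.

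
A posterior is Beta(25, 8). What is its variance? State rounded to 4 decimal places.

0.0054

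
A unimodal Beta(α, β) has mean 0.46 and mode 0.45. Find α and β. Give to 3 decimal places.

α = 4.600, β = 5.400

Let s = α+β. Mean gives α = μs = 0.46s; mode gives (α−1)/(s−2) = 0.45.
Substituting: 0.46s − 1 = 0.45(s−2) = 0.45s − 0.90, so 0.01s = 0.10 and s = 10.0000.
Then α = 0.46×10.0000 = 4.600 and β = s−α = 5.400.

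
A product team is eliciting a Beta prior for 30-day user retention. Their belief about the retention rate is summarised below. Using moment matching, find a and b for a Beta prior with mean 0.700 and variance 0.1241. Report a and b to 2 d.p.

By moment matching, a+b = μ(1−μ)/σ² − 1 = (0.700·0.300)/0.1241 − 1 = 1.6922 − 1 = 0.6922.
Since a/(a+b) = μ, a = 0.700·0.6922 = 0.48 and b = 0.300·0.6922 = 0.21.

a = 0.48, b = 0.21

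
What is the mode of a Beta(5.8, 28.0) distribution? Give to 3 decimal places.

With α,β > 1, mode = (α−1)/(α+β−2) = 4.8/31.8 = 0.151.

0.151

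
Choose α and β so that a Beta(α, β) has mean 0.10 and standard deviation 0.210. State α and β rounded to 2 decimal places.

σ² = 0.210² = 0.044100.
With s = α+β, Var = μ(1−μ)/(s+1), so s+1 = (0.10×0.90)/0.044100 = 2.0408 and s = 1.0408.
α = μs = 0.10, β = (1−μ)s = 0.94.

α = 0.10, β = 0.94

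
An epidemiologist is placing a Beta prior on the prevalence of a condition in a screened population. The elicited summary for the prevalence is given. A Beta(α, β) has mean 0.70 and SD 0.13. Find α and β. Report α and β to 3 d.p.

α = 7.998, β = 3.428

Variance = 0.13² = 0.0169. The moment-matching identity α+β = μ(1−μ)/Var − 1 gives
α+β = 0.2100/0.0169 − 1 = 11.4260, so α = μ·11.4260 = 7.998 and β = (1−μ)·11.4260 = 3.428.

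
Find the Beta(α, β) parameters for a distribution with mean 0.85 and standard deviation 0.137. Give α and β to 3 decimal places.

α = 4.924, β = 0.869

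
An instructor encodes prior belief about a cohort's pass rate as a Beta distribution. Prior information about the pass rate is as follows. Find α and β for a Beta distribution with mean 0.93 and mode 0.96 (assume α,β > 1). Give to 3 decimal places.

α = 28.520, β = 2.147

With s = α+β: μ = α/s and mode = (α−1)/(s−2). Eliminating α = μs,
μs − 1 = m(s−2) ⇒ s(μ−m) = 1−2m ⇒ s = -0.92/-0.03 = 30.6667.
So α = μs = 28.520, β = (1−μ)s = 2.147.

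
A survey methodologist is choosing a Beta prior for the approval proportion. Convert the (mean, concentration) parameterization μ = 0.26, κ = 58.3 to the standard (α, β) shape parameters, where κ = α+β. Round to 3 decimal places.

Split κ in proportion μ : (1−μ): α = 0.26·58.3 = 15.158, β = 58.3 − 15.158 = 43.142.

α = 15.158, β = 43.142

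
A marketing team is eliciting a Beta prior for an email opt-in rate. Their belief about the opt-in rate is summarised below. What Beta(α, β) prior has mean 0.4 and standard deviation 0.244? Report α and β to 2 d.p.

First σ² = 0.059536. Setting α = μn, β = (1−μ)n with n = α+β,
μ(1−μ)/(n+1) = 0.059536 ⇒ n+1 = 0.24/0.059536 = 4.0312 ⇒ n = 3.0312.
Hence α = 0.4×3.0312 = 1.21, β = 0.6×3.0312 = 1.82.

α = 1.21, β = 1.82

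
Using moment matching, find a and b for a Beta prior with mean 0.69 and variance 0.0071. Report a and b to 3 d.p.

a = 20.097, b = 9.029

By moment matching, a+b = μ(1−μ)/σ² − 1 = (0.69·0.31)/0.0071 − 1 = 30.1268 − 1 = 29.1268.
Since a/(a+b) = μ, a = 0.69·29.1268 = 20.097 and b = 0.31·29.1268 = 9.029.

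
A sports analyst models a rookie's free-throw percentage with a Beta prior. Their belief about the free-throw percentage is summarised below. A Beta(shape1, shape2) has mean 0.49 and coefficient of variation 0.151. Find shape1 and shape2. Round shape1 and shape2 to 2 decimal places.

shape1 = 21.88, shape2 = 22.77

σ = CV·μ = 0.151×0.49 = 0.07399, so σ² = 0.005475.
s+1 = μ(1−μ)/σ² = 0.2499/0.005475 = 45.6478, so s = shape1+shape2 = 44.6478.
shape1 = μs = 21.88, shape2 = (1−μ)s = 22.77.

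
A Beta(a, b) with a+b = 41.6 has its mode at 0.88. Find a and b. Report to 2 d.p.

a = 35.85, b = 5.75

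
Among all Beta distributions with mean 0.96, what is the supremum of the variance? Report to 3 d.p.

0.038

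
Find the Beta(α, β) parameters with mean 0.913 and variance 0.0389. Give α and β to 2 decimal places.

α = 0.95, β = 0.09

Write ν = α+β; then α = μν and Var = μ(1−μ)/(ν+1).
ν = μ(1−μ)/Var − 1 = 0.079431/0.0389 − 1 = 1.0419.
α = 0.913·1.0419 = 0.95, β = 0.087·1.0419 = 0.09.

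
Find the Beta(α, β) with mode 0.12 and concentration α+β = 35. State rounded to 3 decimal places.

α = 4.960, β = 30.040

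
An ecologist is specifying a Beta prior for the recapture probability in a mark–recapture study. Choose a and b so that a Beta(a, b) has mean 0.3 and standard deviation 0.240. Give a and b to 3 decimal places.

a = 0.794, b = 1.852

Variance = 0.240² = 0.057600. The moment-matching identity a+b = μ(1−μ)/Var − 1 gives
a+b = 0.21/0.057600 − 1 = 2.6458, so a = μ·2.6458 = 0.794 and b = (1−μ)·2.6458 = 1.852.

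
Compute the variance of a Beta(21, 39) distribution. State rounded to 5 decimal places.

α+β = 60 and αβ = 819, so Var = αβ/[(α+β)²(α+β+1)] = 819/219600 = 0.00373.

0.00373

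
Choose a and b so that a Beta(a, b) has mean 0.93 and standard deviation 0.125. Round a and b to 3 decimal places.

σ² = 0.125² = 0.015625.
With s = a+b, Var = μ(1−μ)/(s+1), so s+1 = (0.93×0.07)/0.015625 = 4.1664 and s = 3.1664.
a = μs = 2.945, b = (1−μ)s = 0.222.

a = 2.945, b = 0.222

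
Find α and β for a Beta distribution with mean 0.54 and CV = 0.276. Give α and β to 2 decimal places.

α = 5.50, β = 4.68

Var = (CV·μ)² = (0.276×0.54)² = 0.022213.
α+β = μ(1−μ)/Var − 1 = 0.2484/0.022213 − 1 = 10.1827.
Thus α = 0.54·10.1827 = 5.50 and β = 0.46·10.1827 = 4.68.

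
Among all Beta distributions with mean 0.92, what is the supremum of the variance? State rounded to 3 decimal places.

For fixed mean μ the Beta variance is μ(1−μ)/(α+β+1), increasing as α+β decreases.
Its least upper bound (not attained) is μ(1−μ) = 0.92·0.08 = 0.074.

0.074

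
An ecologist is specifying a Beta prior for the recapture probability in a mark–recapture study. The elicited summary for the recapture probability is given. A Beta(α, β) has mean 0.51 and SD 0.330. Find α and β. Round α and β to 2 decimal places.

α = 0.66, β = 0.63

Variance = 0.330² = 0.108900. The moment-matching identity α+β = μ(1−μ)/Var − 1 gives
α+β = 0.2499/0.108900 − 1 = 1.2948, so α = μ·1.2948 = 0.66 and β = (1−μ)·1.2948 = 0.63.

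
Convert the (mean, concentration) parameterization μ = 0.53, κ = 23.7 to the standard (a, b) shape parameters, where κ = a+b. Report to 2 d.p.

a = μκ = 0.53×23.7 = 12.56 and b = (1−μ)κ = 0.47×23.7 = 11.14.

a = 12.56, b = 11.14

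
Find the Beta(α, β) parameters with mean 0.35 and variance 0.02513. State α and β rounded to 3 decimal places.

α = 2.819, β = 5.234

Write ν = α+β; then α = μν and Var = μ(1−μ)/(ν+1).
ν = μ(1−μ)/Var − 1 = 0.2275/0.02513 − 1 = 8.0529.
α = 0.35·8.0529 = 2.819, β = 0.65·8.0529 = 5.234.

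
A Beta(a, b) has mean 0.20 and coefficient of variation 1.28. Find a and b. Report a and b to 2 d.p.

a = 0.29, b = 1.15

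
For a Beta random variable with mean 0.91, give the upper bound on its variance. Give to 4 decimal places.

0.0819

Var = μ(1−μ)/(α+β+1), which approaches μ(1−μ) as α+β → 0.
So the supremum is μ(1−μ) = 0.91×0.09 = 0.0819.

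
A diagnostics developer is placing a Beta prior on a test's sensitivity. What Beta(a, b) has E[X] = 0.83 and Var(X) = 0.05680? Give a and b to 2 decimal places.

a = 1.23, b = 0.25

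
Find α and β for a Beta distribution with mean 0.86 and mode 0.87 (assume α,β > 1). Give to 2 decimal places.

α = 63.64, β = 10.36

Let s = α+β. Mean gives α = μs = 0.86s; mode gives (α−1)/(s−2) = 0.87.
Substituting: 0.86s − 1 = 0.87(s−2) = 0.87s − 1.74, so -0.01s = -0.74 and s = 74.0000.
Then α = 0.86×74.0000 = 63.64 and β = s−α = 10.36.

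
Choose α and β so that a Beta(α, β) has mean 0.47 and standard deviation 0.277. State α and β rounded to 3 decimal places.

α = 1.056, β = 1.191

Variance = 0.277² = 0.076729. The moment-matching identity α+β = μ(1−μ)/Var − 1 gives
α+β = 0.2491/0.076729 − 1 = 2.2465, so α = μ·2.2465 = 1.056 and β = (1−μ)·2.2465 = 1.191.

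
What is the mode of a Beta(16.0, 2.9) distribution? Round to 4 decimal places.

0.8876

The density x^(α−1)(1−x)^(β−1) is maximised at (α−1)/(α+β−2) = 15.0/16.9 = 0.8876.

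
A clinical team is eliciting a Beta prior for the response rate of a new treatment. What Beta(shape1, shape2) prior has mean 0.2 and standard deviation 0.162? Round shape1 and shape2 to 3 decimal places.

shape1 = 1.019, shape2 = 4.077

σ² = 0.162² = 0.026244.
With s = shape1+shape2, Var = μ(1−μ)/(s+1), so s+1 = (0.2×0.8)/0.026244 = 6.0966 and s = 5.0966.
shape1 = μs = 1.019, shape2 = (1−μ)s = 4.077.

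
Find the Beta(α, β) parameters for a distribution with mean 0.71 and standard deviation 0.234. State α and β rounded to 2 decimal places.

α = 1.96, β = 0.80

σ² = 0.234² = 0.054756.
With s = α+β, Var = μ(1−μ)/(s+1), so s+1 = (0.71×0.29)/0.054756 = 3.7603 and s = 2.7603.
α = μs = 1.96, β = (1−μ)s = 0.80.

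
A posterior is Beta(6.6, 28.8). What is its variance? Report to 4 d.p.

μ = 6.6/35.4 = 0.186441; Var = μ(1−μ)/(α+β+1) = 0.1516806/36.4 = 0.0042.

0.0042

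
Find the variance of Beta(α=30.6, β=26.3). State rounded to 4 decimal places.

0.0043

μ = 30.6/56.9 = 0.537786; Var = μ(1−μ)/(α+β+1) = 0.2485722/57.9 = 0.0043.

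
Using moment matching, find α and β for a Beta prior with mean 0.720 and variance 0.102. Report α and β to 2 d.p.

Let s = α+β. The Beta variance is μ(1−μ)/(s+1).
So s+1 = μ(1−μ)/σ² = (0.720×0.280)/0.102 = 0.201600/0.102 = 1.9765, giving s = 0.9765.
Then α = μs = 0.720×0.9765 = 0.70 and β = (1−μ)s = 0.280×0.9765 = 0.27.

α = 0.70, β = 0.27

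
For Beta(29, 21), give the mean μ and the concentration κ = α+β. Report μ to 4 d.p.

μ = 0.5800, κ = 50

κ = α+β = 29+21 = 50; μ = α/κ = 29/50 = 0.5800.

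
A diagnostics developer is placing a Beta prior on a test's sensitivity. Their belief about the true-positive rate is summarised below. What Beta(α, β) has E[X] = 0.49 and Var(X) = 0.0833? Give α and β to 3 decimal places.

By moment matching, α+β = μ(1−μ)/σ² − 1 = (0.49·0.51)/0.0833 − 1 = 3.0000 − 1 = 2.0000.
Since α/(α+β) = μ, α = 0.49·2.0000 = 0.980 and β = 0.51·2.0000 = 1.020.

α = 0.980, β = 1.020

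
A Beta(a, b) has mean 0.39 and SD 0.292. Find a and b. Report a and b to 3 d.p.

First σ² = 0.085264. Setting a = μn, b = (1−μ)n with n = a+b,
μ(1−μ)/(n+1) = 0.085264 ⇒ n+1 = 0.2379/0.085264 = 2.7902 ⇒ n = 1.7902.
Hence a = 0.39×1.7902 = 0.698, b = 0.61×1.7902 = 1.092.

a = 0.698, b = 1.092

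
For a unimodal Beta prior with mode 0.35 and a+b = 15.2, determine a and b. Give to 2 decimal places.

a = 5.62, b = 9.58

For a,b>1 the mode is (a−1)/(a+b−2), so a = mode·(κ−2)+1 = 0.35×13.2+1 = 5.62.
And b = (1−mode)·(κ−2)+1 = 0.65×13.2+1 = 9.58.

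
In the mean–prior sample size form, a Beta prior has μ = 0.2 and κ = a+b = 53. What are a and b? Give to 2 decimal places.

a = 10.60, b = 42.40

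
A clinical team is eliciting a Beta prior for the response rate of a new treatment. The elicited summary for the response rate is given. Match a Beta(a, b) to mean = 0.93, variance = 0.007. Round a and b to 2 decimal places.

Let s = a+b. The Beta variance is μ(1−μ)/(s+1).
So s+1 = μ(1−μ)/σ² = (0.93×0.07)/0.007 = 0.0651/0.007 = 9.3000, giving s = 8.3000.
Then a = μs = 0.93×8.3000 = 7.72 and b = (1−μ)s = 0.07×8.3000 = 0.58.

a = 7.72, b = 0.58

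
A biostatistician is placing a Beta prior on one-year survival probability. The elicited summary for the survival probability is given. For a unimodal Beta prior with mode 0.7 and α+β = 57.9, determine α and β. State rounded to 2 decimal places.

α = 40.13, β = 17.77

Since the density peak of Beta(α,β) is at (α−1)/(α+β−2),
α = 1 + 0.7(57.9−2) = 40.13 and β = 57.9 − 40.13 = 17.77.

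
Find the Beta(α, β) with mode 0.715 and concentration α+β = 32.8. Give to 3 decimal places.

α = 23.022, β = 9.778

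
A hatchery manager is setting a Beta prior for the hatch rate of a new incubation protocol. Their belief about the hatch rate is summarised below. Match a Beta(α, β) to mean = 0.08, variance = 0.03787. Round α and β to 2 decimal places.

α = 0.08, β = 0.87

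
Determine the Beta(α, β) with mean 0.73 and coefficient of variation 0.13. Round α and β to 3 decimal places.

Var = (CV·μ)² = (0.13×0.73)² = 0.009006.
α+β = μ(1−μ)/Var − 1 = 0.1971/0.009006 − 1 = 20.8854.
Thus α = 0.73·20.8854 = 15.246 and β = 0.27·20.8854 = 5.639.

α = 15.246, β = 5.639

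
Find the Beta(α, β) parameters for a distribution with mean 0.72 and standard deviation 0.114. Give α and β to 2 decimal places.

α = 10.45, β = 4.06

Variance = 0.114² = 0.012996. The moment-matching identity α+β = μ(1−μ)/Var − 1 gives
α+β = 0.2016/0.012996 − 1 = 14.5125, so α = μ·14.5125 = 10.45 and β = (1−μ)·14.5125 = 4.06.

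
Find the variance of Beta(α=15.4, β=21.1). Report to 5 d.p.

Var = αβ/[(α+β)²(α+β+1)] = (15.4×21.1)/(36.5²×37.5) = 324.94/49959.375 = 0.00650.

0.00650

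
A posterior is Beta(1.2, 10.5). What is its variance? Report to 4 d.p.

μ = 1.2/11.7 = 0.102564; Var = μ(1−μ)/(α+β+1) = 0.0920447/12.7 = 0.0072.

0.0072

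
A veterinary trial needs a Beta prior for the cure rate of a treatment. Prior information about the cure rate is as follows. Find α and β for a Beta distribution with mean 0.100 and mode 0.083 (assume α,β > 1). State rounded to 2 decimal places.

α = 4.91, β = 44.15

Let s = α+β. Mean gives α = μs = 0.100s; mode gives (α−1)/(s−2) = 0.083.
Substituting: 0.100s − 1 = 0.083(s−2) = 0.083s − 0.166, so 0.017s = 0.834 and s = 49.0588.
Then α = 0.100×49.0588 = 4.91 and β = s−α = 44.15.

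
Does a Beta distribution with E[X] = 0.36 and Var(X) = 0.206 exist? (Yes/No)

Yes

For any Beta, Var(X) < E[X]·(1−E[X]).
Here μ(1−μ) = 0.36×0.64 = 0.2304, and 0.206 < 0.2304.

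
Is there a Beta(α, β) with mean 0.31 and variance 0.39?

No

A Beta with mean μ has variance μ(1−μ)/(α+β+1) < μ(1−μ).
Here μ(1−μ) = 0.31×0.69 = 0.2139, and 0.39 ≥ 0.2139.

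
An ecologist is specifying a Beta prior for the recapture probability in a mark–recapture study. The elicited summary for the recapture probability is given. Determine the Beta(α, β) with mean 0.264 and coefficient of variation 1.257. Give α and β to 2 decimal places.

Var = (CV·μ)² = (1.257×0.264)² = 0.110123.
α+β = μ(1−μ)/Var − 1 = 0.194304/0.110123 − 1 = 0.7644.
Thus α = 0.264·0.7644 = 0.20 and β = 0.736·0.7644 = 0.56.

α = 0.20, β = 0.56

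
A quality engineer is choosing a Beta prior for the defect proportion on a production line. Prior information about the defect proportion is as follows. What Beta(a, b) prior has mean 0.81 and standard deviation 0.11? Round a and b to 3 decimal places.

σ² = 0.11² = 0.0121.
With s = a+b, Var = μ(1−μ)/(s+1), so s+1 = (0.81×0.19)/0.0121 = 12.7190 and s = 11.7190.
a = μs = 9.492, b = (1−μ)s = 2.227.

a = 9.492, b = 2.227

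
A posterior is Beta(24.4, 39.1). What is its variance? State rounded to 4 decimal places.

μ = 24.4/63.5 = 0.384252; Var = μ(1−μ)/(α+β+1) = 0.2366024/64.5 = 0.0037.

0.0037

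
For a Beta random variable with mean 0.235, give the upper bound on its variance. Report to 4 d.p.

Var = μ(1−μ)/(α+β+1), which approaches μ(1−μ) as α+β → 0.
So the supremum is μ(1−μ) = 0.235×0.765 = 0.1798.

0.1798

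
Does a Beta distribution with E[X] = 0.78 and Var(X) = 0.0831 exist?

Yes

For any Beta, Var(X) < E[X]·(1−E[X]).
Here μ(1−μ) = 0.78×0.22 = 0.1716, and 0.0831 < 0.1716.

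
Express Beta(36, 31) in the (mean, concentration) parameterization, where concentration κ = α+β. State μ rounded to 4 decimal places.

μ = 0.5373, κ = 67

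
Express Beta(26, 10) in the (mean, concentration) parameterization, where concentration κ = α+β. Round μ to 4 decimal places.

κ = α+β = 26+10 = 36; μ = α/κ = 26/36 = 0.7222.

μ = 0.7222, κ = 36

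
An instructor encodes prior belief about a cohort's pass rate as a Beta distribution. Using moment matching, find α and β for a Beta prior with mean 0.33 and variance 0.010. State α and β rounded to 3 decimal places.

α = 6.966, β = 14.144

By moment matching, α+β = μ(1−μ)/σ² − 1 = (0.33·0.67)/0.010 − 1 = 22.1100 − 1 = 21.1100.
Since α/(α+β) = μ, α = 0.33·21.1100 = 6.966 and β = 0.67·21.1100 = 14.144.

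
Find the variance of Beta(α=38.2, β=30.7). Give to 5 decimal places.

Var = αβ/[(α+β)²(α+β+1)] = (38.2×30.7)/(68.9²×69.9) = 1172.74/331829.979 = 0.00353.

0.00353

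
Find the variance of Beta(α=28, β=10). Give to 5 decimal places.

0.00497

α+β = 38 and αβ = 280, so Var = αβ/[(α+β)²(α+β+1)] = 280/56316 = 0.00497.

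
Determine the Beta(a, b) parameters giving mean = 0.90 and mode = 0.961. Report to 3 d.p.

a = 13.603, b = 1.511

Let s = a+b. Mean gives a = μs = 0.90s; mode gives (a−1)/(s−2) = 0.961.
Substituting: 0.90s − 1 = 0.961(s−2) = 0.961s − 1.922, so -0.061s = -0.922 and s = 15.1148.
Then a = 0.90×15.1148 = 13.603 and b = s−a = 1.511.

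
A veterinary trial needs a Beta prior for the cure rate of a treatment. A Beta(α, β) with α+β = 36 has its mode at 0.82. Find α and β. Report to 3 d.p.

α = 28.880, β = 7.120

Mode = (α−1)/(κ−2) with κ = α+β, so α−1 = 0.82·34 = 27.880.
α = 28.880; β = κ − α = 7.120.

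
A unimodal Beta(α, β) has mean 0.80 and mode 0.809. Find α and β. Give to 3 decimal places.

Let s = α+β. Mean gives α = μs = 0.80s; mode gives (α−1)/(s−2) = 0.809.
Substituting: 0.80s − 1 = 0.809(s−2) = 0.809s − 1.618, so -0.009s = -0.618 and s = 68.6667.
Then α = 0.80×68.6667 = 54.933 and β = s−α = 13.733.

α = 54.933, β = 13.733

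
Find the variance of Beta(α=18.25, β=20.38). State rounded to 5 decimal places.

0.00629

Var = αβ/[(α+β)²(α+β+1)] = (18.25×20.38)/(38.63²×39.63) = 371.9350/59138.933547 = 0.00629.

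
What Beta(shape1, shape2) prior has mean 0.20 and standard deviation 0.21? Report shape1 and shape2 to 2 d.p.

First σ² = 0.0441. Setting shape1 = μn, shape2 = (1−μ)n with n = shape1+shape2,
μ(1−μ)/(n+1) = 0.0441 ⇒ n+1 = 0.1600/0.0441 = 3.6281 ⇒ n = 2.6281.
Hence shape1 = 0.20×2.6281 = 0.53, shape2 = 0.80×2.6281 = 2.10.

shape1 = 0.53, shape2 = 2.10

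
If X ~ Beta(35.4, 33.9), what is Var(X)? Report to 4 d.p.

0.0036

μ = 35.4/69.3 = 0.510823; Var = μ(1−μ)/(α+β+1) = 0.2498829/70.3 = 0.0036.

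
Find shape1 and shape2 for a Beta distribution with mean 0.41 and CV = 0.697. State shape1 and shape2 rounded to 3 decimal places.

Var = (CV·μ)² = (0.697×0.41)² = 0.081664.
shape1+shape2 = μ(1−μ)/Var − 1 = 0.2419/0.081664 − 1 = 1.9621.
Thus shape1 = 0.41·1.9621 = 0.804 and shape2 = 0.59·1.9621 = 1.158.

shape1 = 0.804, shape2 = 1.158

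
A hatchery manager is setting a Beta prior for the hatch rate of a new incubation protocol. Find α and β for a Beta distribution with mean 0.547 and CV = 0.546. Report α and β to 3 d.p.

α = 0.973, β = 0.805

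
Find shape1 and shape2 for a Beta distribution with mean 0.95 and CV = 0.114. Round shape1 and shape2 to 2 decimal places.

shape1 = 2.90, shape2 = 0.15

σ = CV·μ = 0.114×0.95 = 0.10830, so σ² = 0.011729.
s+1 = μ(1−μ)/σ² = 0.0475/0.011729 = 4.0498, so s = shape1+shape2 = 3.0498.
shape1 = μs = 2.90, shape2 = (1−μ)s = 0.15.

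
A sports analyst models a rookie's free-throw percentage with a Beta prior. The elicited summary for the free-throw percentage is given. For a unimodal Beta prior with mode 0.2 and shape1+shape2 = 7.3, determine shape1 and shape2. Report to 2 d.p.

Mode = (shape1−1)/(κ−2) with κ = shape1+shape2, so shape1−1 = 0.2·5.3 = 1.06.
shape1 = 2.06; shape2 = κ − shape1 = 5.24.

shape1 = 2.06, shape2 = 5.24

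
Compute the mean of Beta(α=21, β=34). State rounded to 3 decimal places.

E[X] = α/(α+β) = 21/55 = 0.382.

0.382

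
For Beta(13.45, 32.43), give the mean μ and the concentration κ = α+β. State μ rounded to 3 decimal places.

κ = α+β = 13.45+32.43 = 45.88; μ = α/κ = 13.45/45.88 = 0.293.

μ = 0.293, κ = 45.88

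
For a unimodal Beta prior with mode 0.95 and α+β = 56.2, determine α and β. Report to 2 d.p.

Since the density peak of Beta(α,β) is at (α−1)/(α+β−2),
α = 1 + 0.95(56.2−2) = 52.49 and β = 56.2 − 52.49 = 3.71.

α = 52.49, β = 3.71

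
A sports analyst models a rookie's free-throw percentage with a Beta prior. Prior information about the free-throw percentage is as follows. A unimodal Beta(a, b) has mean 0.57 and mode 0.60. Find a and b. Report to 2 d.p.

a = 3.80, b = 2.87

With s = a+b: μ = a/s and mode = (a−1)/(s−2). Eliminating a = μs,
μs − 1 = m(s−2) ⇒ s(μ−m) = 1−2m ⇒ s = -0.20/-0.03 = 6.6667.
So a = μs = 3.80, b = (1−μ)s = 2.87.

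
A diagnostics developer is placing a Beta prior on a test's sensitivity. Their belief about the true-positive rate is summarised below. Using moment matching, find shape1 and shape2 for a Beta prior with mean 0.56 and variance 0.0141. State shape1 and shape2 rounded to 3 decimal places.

Write ν = shape1+shape2; then shape1 = μν and Var = μ(1−μ)/(ν+1).
ν = μ(1−μ)/Var − 1 = 0.2464/0.0141 − 1 = 16.4752.
shape1 = 0.56·16.4752 = 9.226, shape2 = 0.44·16.4752 = 7.249.

shape1 = 9.226, shape2 = 7.249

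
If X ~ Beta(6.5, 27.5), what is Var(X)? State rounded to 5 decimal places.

0.00442

α+β = 34.0 and αβ = 178.75, so Var = αβ/[(α+β)²(α+β+1)] = 178.75/40460.000 = 0.00442.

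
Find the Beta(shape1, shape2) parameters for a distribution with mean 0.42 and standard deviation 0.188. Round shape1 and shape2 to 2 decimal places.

First σ² = 0.035344. Setting shape1 = μn, shape2 = (1−μ)n with n = shape1+shape2,
μ(1−μ)/(n+1) = 0.035344 ⇒ n+1 = 0.2436/0.035344 = 6.8923 ⇒ n = 5.8923.
Hence shape1 = 0.42×5.8923 = 2.47, shape2 = 0.58×5.8923 = 3.42.

shape1 = 2.47, shape2 = 3.42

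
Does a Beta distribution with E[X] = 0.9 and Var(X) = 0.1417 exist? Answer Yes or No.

No

A Beta with mean μ has variance μ(1−μ)/(α+β+1) < μ(1−μ).
Here μ(1−μ) = 0.9×0.1 = 0.09, and 0.1417 ≥ 0.09.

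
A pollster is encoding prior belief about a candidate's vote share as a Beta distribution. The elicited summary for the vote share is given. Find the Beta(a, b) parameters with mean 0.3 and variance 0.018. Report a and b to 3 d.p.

Let s = a+b. The Beta variance is μ(1−μ)/(s+1).
So s+1 = μ(1−μ)/σ² = (0.3×0.7)/0.018 = 0.21/0.018 = 11.6667, giving s = 10.6667.
Then a = μs = 0.3×10.6667 = 3.200 and b = (1−μ)s = 0.7×10.6667 = 7.467.

a = 3.200, b = 7.467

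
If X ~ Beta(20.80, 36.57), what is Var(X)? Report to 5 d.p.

0.00396

μ = 20.80/57.37 = 0.362559; Var = μ(1−μ)/(α+β+1) = 0.2311099/58.37 = 0.00396.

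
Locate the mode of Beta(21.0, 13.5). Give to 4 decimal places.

0.6154

The density x^(α−1)(1−x)^(β−1) is maximised at (α−1)/(α+β−2) = 20.0/32.5 = 0.6154.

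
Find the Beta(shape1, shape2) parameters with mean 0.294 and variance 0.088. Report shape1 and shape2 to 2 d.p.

Write ν = shape1+shape2; then shape1 = μν and Var = μ(1−μ)/(ν+1).
ν = μ(1−μ)/Var − 1 = 0.207564/0.088 − 1 = 1.3587.
shape1 = 0.294·1.3587 = 0.40, shape2 = 0.706·1.3587 = 0.96.

shape1 = 0.40, shape2 = 0.96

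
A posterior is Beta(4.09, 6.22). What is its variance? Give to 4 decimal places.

0.0212

α+β = 10.31 and αβ = 25.4398, so Var = αβ/[(α+β)²(α+β+1)] = 25.4398/1202.208891 = 0.0212.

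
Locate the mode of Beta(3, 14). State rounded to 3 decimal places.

0.133

The density x^(α−1)(1−x)^(β−1) is maximised at (α−1)/(α+β−2) = 2/15 = 0.133.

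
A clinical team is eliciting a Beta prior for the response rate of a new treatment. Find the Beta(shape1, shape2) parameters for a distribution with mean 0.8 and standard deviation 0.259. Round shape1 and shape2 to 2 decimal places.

σ² = 0.259² = 0.067081.
With s = shape1+shape2, Var = μ(1−μ)/(s+1), so s+1 = (0.8×0.2)/0.067081 = 2.3852 and s = 1.3852.
shape1 = μs = 1.11, shape2 = (1−μ)s = 0.28.

shape1 = 1.11, shape2 = 0.28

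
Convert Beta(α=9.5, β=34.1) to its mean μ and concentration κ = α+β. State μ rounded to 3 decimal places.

κ = α+β = 9.5+34.1 = 43.6; μ = α/κ = 9.5/43.6 = 0.218.

μ = 0.218, κ = 43.6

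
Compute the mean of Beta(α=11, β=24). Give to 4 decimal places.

The Beta mean is α/(α+β) = 11/(11+24) = 0.3143.

0.3143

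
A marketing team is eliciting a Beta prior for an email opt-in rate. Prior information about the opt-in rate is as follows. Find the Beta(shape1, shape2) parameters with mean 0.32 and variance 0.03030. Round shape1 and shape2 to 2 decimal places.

Write ν = shape1+shape2; then shape1 = μν and Var = μ(1−μ)/(ν+1).
ν = μ(1−μ)/Var − 1 = 0.2176/0.03030 − 1 = 6.1815.
shape1 = 0.32·6.1815 = 1.98, shape2 = 0.68·6.1815 = 4.20.

shape1 = 1.98, shape2 = 4.20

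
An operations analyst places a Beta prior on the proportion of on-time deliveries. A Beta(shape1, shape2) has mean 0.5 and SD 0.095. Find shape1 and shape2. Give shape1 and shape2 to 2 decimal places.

First σ² = 0.009025. Setting shape1 = μn, shape2 = (1−μ)n with n = shape1+shape2,
μ(1−μ)/(n+1) = 0.009025 ⇒ n+1 = 0.25/0.009025 = 27.7008 ⇒ n = 26.7008.
Hence shape1 = 0.5×26.7008 = 13.35, shape2 = 0.5×26.7008 = 13.35.

shape1 = 13.35, shape2 = 13.35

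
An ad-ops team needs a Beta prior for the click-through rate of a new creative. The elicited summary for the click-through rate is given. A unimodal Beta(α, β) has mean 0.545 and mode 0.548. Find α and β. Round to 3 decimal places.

Let s = α+β. Mean gives α = μs = 0.545s; mode gives (α−1)/(s−2) = 0.548.
Substituting: 0.545s − 1 = 0.548(s−2) = 0.548s − 1.096, so -0.003s = -0.096 and s = 32.0000.
Then α = 0.545×32.0000 = 17.440 and β = s−α = 14.560.

α = 17.440, β = 14.560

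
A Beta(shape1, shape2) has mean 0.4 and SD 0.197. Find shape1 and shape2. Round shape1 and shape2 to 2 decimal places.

Variance = 0.197² = 0.038809. The moment-matching identity shape1+shape2 = μ(1−μ)/Var − 1 gives
shape1+shape2 = 0.24/0.038809 − 1 = 5.1841, so shape1 = μ·5.1841 = 2.07 and shape2 = (1−μ)·5.1841 = 3.11.

shape1 = 2.07, shape2 = 3.11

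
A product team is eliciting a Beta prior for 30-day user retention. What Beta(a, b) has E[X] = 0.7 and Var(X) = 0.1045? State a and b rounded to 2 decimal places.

Let s = a+b. The Beta variance is μ(1−μ)/(s+1).
So s+1 = μ(1−μ)/σ² = (0.7×0.3)/0.1045 = 0.21/0.1045 = 2.0096, giving s = 1.0096.
Then a = μs = 0.7×1.0096 = 0.71 and b = (1−μ)s = 0.3×1.0096 = 0.30.

a = 0.71, b = 0.30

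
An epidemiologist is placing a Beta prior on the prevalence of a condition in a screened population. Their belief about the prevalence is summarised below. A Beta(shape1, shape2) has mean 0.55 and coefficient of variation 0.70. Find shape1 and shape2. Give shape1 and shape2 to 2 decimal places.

shape1 = 0.37, shape2 = 0.30

σ = CV·μ = 0.70×0.55 = 0.38500, so σ² = 0.148225.
s+1 = μ(1−μ)/σ² = 0.2475/0.148225 = 1.6698, so s = shape1+shape2 = 0.6698.
shape1 = μs = 0.37, shape2 = (1−μ)s = 0.30.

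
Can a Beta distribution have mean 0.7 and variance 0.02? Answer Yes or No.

Yes

A Beta with mean μ has variance μ(1−μ)/(α+β+1) < μ(1−μ).
Here μ(1−μ) = 0.7×0.3 = 0.21, and 0.02 < 0.21.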